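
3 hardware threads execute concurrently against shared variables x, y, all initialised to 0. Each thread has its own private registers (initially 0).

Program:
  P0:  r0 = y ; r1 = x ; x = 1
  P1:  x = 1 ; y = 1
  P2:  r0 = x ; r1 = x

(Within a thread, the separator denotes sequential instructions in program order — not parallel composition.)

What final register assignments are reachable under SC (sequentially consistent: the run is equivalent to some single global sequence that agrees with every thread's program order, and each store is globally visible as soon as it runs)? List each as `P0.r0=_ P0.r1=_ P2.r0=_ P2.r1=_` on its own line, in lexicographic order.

outcome vector order: (P0.r0,P0.r1,P2.r0,P2.r1)
|SC outcomes| = 9

P0.r0=0 P0.r1=0 P2.r0=0 P2.r1=0
P0.r0=0 P0.r1=0 P2.r0=0 P2.r1=1
P0.r0=0 P0.r1=0 P2.r0=1 P2.r1=1
P0.r0=0 P0.r1=1 P2.r0=0 P2.r1=0
P0.r0=0 P0.r1=1 P2.r0=0 P2.r1=1
P0.r0=0 P0.r1=1 P2.r0=1 P2.r1=1
P0.r0=1 P0.r1=1 P2.r0=0 P2.r1=0
P0.r0=1 P0.r1=1 P2.r0=0 P2.r1=1
P0.r0=1 P0.r1=1 P2.r0=1 P2.r1=1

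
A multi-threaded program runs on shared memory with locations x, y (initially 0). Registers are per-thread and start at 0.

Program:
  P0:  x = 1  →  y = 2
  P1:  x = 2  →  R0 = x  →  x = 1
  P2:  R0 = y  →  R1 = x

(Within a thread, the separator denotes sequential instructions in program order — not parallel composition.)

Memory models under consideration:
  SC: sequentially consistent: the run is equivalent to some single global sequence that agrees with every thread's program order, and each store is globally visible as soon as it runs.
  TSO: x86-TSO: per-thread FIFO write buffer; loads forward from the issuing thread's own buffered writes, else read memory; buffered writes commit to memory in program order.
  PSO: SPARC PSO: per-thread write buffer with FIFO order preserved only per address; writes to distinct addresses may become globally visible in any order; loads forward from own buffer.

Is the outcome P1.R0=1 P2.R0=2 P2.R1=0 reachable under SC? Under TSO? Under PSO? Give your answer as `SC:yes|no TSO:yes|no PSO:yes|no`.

SC:no TSO:no PSO:yes

outcome vector order: (P1.R0,P2.R0,P2.R1)
SC (9): 1/0/0; 1/0/1; 1/0/2; 1/2/1; 2/0/0; 2/0/1; 2/0/2; 2/2/1; 2/2/2
TSO (9): 1/0/0; 1/0/1; 1/0/2; 1/2/1; 2/0/0; 2/0/1; 2/0/2; 2/2/1; 2/2/2
PSO (12): 1/0/0; 1/0/1; 1/0/2; 1/2/0; 1/2/1; 1/2/2; 2/0/0; 2/0/1; 2/0/2; 2/2/0; 2/2/1; 2/2/2
target 1/2/0 ∈ {PSO}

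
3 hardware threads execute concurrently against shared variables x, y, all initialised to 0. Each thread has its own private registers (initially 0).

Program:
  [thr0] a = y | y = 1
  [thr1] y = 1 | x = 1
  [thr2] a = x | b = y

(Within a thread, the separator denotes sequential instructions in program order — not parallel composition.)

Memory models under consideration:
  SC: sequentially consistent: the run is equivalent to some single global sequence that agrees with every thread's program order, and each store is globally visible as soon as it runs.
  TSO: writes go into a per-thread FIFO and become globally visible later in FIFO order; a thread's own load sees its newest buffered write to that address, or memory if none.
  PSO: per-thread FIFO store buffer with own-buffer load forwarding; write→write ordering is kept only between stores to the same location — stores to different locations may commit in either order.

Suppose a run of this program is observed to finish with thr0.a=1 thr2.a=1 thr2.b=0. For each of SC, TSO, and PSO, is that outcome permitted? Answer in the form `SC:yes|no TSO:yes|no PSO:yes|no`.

outcome vector order: (thr0.a,thr2.a,thr2.b)
SC (6): 000, 001, 011, 100, 101, 111
TSO (6): 000, 001, 011, 100, 101, 111
PSO (8): 000, 001, 010, 011, 100, 101, 110, 111
target 110 ∈ {PSO}

SC:no TSO:no PSO:yes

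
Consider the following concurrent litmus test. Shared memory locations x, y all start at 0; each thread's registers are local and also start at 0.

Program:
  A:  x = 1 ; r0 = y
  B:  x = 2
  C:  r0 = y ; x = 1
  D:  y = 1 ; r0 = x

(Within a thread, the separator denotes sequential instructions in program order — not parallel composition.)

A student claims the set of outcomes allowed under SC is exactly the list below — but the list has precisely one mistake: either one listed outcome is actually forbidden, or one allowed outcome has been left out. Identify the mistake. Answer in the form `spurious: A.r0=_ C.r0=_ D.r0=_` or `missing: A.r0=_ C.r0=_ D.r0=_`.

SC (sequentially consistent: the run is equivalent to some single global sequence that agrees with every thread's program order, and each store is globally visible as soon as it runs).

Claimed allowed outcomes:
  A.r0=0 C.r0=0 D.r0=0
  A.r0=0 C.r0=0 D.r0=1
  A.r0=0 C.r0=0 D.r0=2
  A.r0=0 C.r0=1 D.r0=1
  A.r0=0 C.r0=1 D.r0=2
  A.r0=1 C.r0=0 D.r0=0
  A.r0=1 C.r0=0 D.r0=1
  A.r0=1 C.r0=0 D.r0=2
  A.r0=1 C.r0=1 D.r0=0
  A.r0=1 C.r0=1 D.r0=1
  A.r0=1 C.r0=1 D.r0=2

spurious: A.r0=0 C.r0=0 D.r0=0

outcome vector order: (A.r0,C.r0,D.r0)
[SC] allowed = {(0,0,1), (0,0,2), (0,1,1), (0,1,2), (1,0,0), (1,0,1), (1,0,2), (1,1,0), (1,1,1), (1,1,2)}
claimed∖SC = {(0,0,0)}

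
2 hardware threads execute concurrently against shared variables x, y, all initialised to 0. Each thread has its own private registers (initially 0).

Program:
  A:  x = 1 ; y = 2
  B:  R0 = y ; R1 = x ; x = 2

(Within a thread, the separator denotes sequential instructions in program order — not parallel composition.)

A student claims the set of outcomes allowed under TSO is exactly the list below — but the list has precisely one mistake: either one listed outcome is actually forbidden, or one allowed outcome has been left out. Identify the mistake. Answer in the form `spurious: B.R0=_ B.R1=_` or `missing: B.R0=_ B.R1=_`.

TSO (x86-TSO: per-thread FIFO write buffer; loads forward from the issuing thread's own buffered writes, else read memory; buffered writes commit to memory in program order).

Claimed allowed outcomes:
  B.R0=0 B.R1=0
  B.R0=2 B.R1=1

outcome vector order: (B.R0,B.R1)
TSO (3): <0 0> <0 1> <2 1>
TSO∖claimed = {<0 1>}

missing: B.R0=0 B.R1=1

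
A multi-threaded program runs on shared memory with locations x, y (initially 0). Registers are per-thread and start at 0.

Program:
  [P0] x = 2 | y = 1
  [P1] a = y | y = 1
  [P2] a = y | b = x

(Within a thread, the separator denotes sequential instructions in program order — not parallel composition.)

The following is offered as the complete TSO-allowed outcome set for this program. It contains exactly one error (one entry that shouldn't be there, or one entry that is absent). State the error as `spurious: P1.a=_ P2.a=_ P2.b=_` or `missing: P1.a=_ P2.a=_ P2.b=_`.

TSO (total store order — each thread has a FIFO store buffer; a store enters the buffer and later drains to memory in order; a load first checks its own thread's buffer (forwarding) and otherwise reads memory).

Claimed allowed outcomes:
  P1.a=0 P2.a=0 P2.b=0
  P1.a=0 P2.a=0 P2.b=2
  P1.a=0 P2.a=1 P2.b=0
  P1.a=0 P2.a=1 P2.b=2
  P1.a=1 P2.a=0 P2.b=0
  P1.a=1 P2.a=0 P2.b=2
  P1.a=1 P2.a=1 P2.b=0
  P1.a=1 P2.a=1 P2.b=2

spurious: P1.a=1 P2.a=1 P2.b=0

outcome vector order: (P1.a,P2.a,P2.b)
[TSO] allowed = {<0 0 0> <0 0 2> <0 1 0> <0 1 2> <1 0 0> <1 0 2> <1 1 2>}
claimed∖TSO = {<1 1 0>}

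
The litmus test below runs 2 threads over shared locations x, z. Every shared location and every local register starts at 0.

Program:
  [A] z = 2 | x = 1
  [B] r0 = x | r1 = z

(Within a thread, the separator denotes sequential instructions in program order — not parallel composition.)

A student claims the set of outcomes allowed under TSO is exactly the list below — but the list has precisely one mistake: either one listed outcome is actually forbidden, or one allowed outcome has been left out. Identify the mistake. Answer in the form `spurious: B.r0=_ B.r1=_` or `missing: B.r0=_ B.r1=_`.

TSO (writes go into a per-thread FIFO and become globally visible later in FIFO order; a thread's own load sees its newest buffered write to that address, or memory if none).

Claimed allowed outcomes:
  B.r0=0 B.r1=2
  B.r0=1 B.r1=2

outcome vector order: (B.r0,B.r1)
TSO: 3 outcomes — {<0 0> <0 2> <1 2>}
TSO∖claimed = {<0 0>}

missing: B.r0=0 B.r1=0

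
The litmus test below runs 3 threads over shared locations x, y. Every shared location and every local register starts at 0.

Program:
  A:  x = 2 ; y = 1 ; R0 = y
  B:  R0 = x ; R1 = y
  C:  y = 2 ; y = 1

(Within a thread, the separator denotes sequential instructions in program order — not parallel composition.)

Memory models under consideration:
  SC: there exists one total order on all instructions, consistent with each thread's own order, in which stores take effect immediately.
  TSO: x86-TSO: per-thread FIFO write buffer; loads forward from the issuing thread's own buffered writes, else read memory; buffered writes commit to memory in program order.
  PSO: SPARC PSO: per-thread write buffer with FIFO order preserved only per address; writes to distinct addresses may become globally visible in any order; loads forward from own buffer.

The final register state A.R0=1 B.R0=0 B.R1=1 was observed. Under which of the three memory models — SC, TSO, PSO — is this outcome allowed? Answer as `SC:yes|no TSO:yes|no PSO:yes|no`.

SC:yes TSO:yes PSO:yes

outcome vector order: (A.R0,B.R0,B.R1)
[SC] allowed = {100; 101; 102; 120; 121; 122; 200; 201; 202; 220; 221; 222}
[TSO] allowed = {100; 101; 102; 120; 121; 122; 200; 201; 202; 220; 221; 222}
[PSO] allowed = {100; 101; 102; 120; 121; 122; 200; 201; 202; 220; 221; 222}
target 101 ∈ {SC,TSO,PSO}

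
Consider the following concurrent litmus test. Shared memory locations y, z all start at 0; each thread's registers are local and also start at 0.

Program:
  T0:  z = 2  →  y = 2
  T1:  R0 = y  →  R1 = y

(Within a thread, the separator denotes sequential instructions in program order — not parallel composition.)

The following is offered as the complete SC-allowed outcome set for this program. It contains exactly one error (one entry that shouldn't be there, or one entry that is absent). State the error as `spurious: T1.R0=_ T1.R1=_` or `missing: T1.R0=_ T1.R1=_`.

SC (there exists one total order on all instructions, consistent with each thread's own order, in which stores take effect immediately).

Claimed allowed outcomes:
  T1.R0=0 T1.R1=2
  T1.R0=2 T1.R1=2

missing: T1.R0=0 T1.R1=0

outcome vector order: (T1.R0,T1.R1)
[SC] allowed = {00 02 22}
SC∖claimed = {00}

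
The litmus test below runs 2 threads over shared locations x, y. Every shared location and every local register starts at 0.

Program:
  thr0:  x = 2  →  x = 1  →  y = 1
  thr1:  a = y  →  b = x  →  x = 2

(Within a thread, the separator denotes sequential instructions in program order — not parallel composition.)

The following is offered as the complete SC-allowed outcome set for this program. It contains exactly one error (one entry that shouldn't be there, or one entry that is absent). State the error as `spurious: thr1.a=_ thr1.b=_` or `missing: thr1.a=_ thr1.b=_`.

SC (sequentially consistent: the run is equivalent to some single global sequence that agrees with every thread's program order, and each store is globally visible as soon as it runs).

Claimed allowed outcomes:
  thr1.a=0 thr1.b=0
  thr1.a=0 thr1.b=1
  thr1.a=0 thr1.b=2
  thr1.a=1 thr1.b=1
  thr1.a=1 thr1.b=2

outcome vector order: (thr1.a,thr1.b)
SC: 4 outcomes — {(0,0); (0,1); (0,2); (1,1)}
claimed∖SC = {(1,2)}

spurious: thr1.a=1 thr1.b=2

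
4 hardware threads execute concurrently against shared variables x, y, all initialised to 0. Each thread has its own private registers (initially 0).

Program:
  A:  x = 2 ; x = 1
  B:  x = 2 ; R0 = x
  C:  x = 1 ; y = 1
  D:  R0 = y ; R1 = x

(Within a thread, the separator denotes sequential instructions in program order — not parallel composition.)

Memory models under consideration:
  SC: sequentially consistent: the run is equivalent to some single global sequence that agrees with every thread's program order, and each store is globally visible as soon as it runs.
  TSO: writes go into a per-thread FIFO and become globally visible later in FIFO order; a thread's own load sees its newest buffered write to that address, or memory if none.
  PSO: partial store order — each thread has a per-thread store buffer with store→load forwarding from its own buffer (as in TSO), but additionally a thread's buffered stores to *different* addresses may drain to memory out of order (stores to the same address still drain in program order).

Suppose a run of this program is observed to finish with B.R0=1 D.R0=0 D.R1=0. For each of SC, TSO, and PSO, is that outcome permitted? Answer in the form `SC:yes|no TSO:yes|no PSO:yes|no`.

outcome vector order: (B.R0,D.R0,D.R1)
under SC → 1/0/0, 1/0/1, 1/0/2, 1/1/1, 1/1/2, 2/0/0, 2/0/1, 2/0/2, 2/1/1, 2/1/2
under TSO → 1/0/0, 1/0/1, 1/0/2, 1/1/1, 1/1/2, 2/0/0, 2/0/1, 2/0/2, 2/1/1, 2/1/2
under PSO → 1/0/0, 1/0/1, 1/0/2, 1/1/0, 1/1/1, 1/1/2, 2/0/0, 2/0/1, 2/0/2, 2/1/0, 2/1/1, 2/1/2
target 1/0/0 ∈ {SC,TSO,PSO}

SC:yes TSO:yes PSO:yes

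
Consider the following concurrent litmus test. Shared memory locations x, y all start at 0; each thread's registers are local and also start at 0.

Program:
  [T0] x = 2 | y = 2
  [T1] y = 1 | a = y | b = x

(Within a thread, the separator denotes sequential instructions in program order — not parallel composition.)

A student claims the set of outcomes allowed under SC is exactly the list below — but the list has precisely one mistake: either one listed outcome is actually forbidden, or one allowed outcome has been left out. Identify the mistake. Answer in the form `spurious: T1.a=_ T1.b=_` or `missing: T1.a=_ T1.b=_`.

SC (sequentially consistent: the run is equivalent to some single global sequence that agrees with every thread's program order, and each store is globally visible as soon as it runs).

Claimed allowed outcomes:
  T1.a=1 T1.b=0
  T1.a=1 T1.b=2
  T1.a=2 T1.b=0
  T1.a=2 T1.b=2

spurious: T1.a=2 T1.b=0

outcome vector order: (T1.a,T1.b)
under SC → (1,0), (1,2), (2,2)
claimed∖SC = {(2,0)}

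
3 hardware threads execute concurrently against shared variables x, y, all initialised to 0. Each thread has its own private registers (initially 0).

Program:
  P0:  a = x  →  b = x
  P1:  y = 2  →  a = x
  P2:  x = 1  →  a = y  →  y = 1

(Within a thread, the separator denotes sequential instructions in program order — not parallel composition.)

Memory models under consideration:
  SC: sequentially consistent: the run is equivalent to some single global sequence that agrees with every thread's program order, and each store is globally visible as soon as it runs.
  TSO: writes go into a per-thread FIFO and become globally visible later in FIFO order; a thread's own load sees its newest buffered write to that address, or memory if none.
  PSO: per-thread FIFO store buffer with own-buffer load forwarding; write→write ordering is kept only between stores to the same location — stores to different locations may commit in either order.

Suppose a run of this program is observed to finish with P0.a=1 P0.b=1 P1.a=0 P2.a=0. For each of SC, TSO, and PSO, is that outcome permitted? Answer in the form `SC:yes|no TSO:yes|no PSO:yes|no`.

outcome vector order: (P0.a,P0.b,P1.a,P2.a)
SC: 9 outcomes — {(0,0,0,2), (0,0,1,0), (0,0,1,2), (0,1,0,2), (0,1,1,0), (0,1,1,2), (1,1,0,2), (1,1,1,0), (1,1,1,2)}
TSO: 12 outcomes — {(0,0,0,0), (0,0,0,2), (0,0,1,0), (0,0,1,2), (0,1,0,0), (0,1,0,2), (0,1,1,0), (0,1,1,2), (1,1,0,0), (1,1,0,2), (1,1,1,0), (1,1,1,2)}
PSO: 12 outcomes — {(0,0,0,0), (0,0,0,2), (0,0,1,0), (0,0,1,2), (0,1,0,0), (0,1,0,2), (0,1,1,0), (0,1,1,2), (1,1,0,0), (1,1,0,2), (1,1,1,0), (1,1,1,2)}
target (1,1,0,0) ∈ {TSO,PSO}

SC:no TSO:yes PSO:yes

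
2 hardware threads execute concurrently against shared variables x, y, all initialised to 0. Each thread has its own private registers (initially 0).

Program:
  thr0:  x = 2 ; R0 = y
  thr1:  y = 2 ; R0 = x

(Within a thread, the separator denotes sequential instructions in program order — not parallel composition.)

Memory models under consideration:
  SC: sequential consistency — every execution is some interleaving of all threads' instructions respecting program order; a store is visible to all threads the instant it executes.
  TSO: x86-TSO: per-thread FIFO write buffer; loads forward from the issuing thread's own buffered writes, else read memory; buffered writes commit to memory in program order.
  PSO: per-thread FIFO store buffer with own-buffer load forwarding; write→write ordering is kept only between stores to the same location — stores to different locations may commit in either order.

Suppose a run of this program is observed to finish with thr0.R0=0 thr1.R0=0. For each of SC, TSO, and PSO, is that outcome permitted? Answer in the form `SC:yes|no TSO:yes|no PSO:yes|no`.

outcome vector order: (thr0.R0,thr1.R0)
SC (3): 02; 20; 22
TSO (4): 00; 02; 20; 22
PSO (4): 00; 02; 20; 22
target 00 ∈ {TSO,PSO}

SC:no TSO:yes PSO:yes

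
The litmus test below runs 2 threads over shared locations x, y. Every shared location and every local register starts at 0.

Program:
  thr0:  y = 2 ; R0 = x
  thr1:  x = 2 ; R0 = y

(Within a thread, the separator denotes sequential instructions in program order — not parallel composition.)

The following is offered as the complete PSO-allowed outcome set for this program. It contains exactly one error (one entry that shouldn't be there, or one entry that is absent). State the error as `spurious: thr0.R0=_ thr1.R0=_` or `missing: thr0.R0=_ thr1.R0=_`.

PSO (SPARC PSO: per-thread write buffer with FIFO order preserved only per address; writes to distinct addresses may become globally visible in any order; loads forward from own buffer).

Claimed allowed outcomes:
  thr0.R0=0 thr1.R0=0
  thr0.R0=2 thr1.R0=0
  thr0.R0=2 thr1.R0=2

missing: thr0.R0=0 thr1.R0=2

outcome vector order: (thr0.R0,thr1.R0)
under PSO → 0/0; 0/2; 2/0; 2/2
PSO∖claimed = {0/2}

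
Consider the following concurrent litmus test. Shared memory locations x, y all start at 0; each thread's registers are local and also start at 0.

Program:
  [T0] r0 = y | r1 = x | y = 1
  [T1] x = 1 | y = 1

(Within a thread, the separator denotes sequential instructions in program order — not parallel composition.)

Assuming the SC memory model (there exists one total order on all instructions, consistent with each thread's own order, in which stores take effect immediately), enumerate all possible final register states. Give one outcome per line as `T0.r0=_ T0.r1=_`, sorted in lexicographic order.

outcome vector order: (T0.r0,T0.r1)
|SC outcomes| = 3

T0.r0=0 T0.r1=0
T0.r0=0 T0.r1=1
T0.r0=1 T0.r1=1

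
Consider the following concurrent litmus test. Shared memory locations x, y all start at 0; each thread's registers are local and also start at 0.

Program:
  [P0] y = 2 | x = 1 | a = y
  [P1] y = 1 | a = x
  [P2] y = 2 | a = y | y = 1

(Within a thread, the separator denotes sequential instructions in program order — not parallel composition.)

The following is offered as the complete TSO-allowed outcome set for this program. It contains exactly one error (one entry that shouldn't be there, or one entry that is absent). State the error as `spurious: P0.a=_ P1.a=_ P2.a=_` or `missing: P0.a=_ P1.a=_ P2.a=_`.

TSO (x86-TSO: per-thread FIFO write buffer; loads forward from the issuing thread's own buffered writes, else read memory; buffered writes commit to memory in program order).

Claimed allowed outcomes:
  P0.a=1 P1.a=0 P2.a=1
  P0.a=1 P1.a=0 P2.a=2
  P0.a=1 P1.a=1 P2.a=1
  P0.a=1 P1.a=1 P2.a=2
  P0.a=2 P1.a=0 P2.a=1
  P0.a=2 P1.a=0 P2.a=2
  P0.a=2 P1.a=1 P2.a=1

outcome vector order: (P0.a,P1.a,P2.a)
[TSO] allowed = {<1 0 1>; <1 0 2>; <1 1 1>; <1 1 2>; <2 0 1>; <2 0 2>; <2 1 1>; <2 1 2>}
TSO∖claimed = {<2 1 2>}

missing: P0.a=2 P1.a=1 P2.a=2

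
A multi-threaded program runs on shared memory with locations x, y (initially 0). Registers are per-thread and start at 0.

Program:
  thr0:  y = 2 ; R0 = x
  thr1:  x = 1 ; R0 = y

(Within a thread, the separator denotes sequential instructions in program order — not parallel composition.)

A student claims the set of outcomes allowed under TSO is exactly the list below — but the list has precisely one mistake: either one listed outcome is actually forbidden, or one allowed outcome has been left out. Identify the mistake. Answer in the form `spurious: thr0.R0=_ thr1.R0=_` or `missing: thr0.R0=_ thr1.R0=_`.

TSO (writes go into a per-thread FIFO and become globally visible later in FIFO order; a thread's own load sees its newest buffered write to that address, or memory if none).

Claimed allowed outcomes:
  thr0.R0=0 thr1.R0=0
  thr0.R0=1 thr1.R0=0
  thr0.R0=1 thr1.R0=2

outcome vector order: (thr0.R0,thr1.R0)
TSO (4): 0/0; 0/2; 1/0; 1/2
TSO∖claimed = {0/2}

missing: thr0.R0=0 thr1.R0=2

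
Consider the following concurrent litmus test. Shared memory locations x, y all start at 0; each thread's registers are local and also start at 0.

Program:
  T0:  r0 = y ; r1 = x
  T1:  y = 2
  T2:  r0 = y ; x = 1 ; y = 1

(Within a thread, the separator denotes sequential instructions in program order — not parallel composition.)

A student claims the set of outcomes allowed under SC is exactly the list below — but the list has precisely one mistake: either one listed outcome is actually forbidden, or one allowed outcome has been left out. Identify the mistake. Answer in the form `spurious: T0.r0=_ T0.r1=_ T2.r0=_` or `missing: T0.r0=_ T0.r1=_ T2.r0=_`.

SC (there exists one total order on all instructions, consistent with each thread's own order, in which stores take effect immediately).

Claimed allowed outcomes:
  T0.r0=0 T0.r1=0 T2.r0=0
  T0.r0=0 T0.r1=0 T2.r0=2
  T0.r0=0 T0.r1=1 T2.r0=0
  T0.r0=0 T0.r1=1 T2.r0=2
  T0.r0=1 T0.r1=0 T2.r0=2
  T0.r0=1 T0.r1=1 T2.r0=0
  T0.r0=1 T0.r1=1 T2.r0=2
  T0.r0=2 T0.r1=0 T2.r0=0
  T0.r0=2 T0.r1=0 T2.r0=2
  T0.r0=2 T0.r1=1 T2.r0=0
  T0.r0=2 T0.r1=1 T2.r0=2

spurious: T0.r0=1 T0.r1=0 T2.r0=2

outcome vector order: (T0.r0,T0.r1,T2.r0)
SC: 10 outcomes — {000; 002; 010; 012; 110; 112; 200; 202; 210; 212}
claimed∖SC = {102}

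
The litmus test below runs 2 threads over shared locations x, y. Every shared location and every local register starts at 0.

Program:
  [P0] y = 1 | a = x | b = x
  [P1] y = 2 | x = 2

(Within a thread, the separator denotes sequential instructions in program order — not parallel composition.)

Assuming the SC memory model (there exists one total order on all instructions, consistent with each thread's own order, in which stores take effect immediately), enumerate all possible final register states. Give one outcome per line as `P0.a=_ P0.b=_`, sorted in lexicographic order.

P0.a=0 P0.b=0
P0.a=0 P0.b=2
P0.a=2 P0.b=2

outcome vector order: (P0.a,P0.b)
|SC outcomes| = 3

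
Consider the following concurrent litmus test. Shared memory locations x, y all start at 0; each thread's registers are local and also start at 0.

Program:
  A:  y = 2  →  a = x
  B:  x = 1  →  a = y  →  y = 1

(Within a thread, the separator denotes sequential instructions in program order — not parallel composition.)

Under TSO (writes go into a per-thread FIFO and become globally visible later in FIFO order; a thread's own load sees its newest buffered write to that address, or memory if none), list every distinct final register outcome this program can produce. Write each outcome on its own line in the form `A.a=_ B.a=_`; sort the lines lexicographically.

A.a=0 B.a=0
A.a=0 B.a=2
A.a=1 B.a=0
A.a=1 B.a=2

outcome vector order: (A.a,B.a)
|TSO outcomes| = 4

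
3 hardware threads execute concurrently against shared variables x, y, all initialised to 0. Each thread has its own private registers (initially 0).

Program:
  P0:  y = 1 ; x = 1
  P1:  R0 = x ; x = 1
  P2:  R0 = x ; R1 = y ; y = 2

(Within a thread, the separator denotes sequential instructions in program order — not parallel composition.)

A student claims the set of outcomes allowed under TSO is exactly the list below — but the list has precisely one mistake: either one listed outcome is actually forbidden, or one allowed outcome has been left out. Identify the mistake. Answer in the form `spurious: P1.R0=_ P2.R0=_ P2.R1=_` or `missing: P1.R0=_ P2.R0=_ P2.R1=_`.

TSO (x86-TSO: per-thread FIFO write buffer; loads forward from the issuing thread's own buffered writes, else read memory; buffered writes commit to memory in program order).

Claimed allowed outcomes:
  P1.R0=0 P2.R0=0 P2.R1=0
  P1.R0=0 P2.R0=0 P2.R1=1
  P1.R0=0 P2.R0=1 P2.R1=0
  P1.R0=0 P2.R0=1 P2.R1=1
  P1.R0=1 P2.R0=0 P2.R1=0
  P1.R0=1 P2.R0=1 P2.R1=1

outcome vector order: (P1.R0,P2.R0,P2.R1)
under TSO → 0/0/0; 0/0/1; 0/1/0; 0/1/1; 1/0/0; 1/0/1; 1/1/1
TSO∖claimed = {1/0/1}

missing: P1.R0=1 P2.R0=0 P2.R1=1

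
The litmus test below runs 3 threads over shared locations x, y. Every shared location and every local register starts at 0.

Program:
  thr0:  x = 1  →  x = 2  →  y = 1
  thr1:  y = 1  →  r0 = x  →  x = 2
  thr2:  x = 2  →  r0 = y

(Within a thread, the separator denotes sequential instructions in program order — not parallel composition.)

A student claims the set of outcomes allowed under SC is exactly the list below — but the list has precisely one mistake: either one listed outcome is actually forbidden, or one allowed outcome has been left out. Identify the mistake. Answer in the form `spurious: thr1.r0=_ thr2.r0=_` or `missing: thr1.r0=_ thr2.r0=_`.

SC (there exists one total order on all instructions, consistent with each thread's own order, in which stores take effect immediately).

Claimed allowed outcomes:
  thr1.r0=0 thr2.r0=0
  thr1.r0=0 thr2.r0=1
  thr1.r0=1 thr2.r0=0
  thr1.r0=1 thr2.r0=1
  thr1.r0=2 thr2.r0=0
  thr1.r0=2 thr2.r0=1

outcome vector order: (thr1.r0,thr2.r0)
[SC] allowed = {<0 1>; <1 0>; <1 1>; <2 0>; <2 1>}
claimed∖SC = {<0 0>}

spurious: thr1.r0=0 thr2.r0=0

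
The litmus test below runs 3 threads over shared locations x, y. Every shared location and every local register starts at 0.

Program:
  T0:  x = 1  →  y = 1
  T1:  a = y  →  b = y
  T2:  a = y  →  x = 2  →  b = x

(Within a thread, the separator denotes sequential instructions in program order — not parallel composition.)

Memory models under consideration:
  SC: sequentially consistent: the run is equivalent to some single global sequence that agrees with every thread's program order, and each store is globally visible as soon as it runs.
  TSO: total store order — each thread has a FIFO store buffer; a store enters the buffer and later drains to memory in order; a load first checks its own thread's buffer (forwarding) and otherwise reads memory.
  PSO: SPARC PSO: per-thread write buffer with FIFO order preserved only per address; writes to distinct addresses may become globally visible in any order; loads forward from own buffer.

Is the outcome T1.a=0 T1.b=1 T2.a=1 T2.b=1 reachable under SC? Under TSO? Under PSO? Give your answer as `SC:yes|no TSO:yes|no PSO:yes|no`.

SC:no TSO:no PSO:yes

outcome vector order: (T1.a,T1.b,T2.a,T2.b)
SC (9): (0,0,0,1) (0,0,0,2) (0,0,1,2) (0,1,0,1) (0,1,0,2) (0,1,1,2) (1,1,0,1) (1,1,0,2) (1,1,1,2)
TSO (9): (0,0,0,1) (0,0,0,2) (0,0,1,2) (0,1,0,1) (0,1,0,2) (0,1,1,2) (1,1,0,1) (1,1,0,2) (1,1,1,2)
PSO (12): (0,0,0,1) (0,0,0,2) (0,0,1,1) (0,0,1,2) (0,1,0,1) (0,1,0,2) (0,1,1,1) (0,1,1,2) (1,1,0,1) (1,1,0,2) (1,1,1,1) (1,1,1,2)
target (0,1,1,1) ∈ {PSO}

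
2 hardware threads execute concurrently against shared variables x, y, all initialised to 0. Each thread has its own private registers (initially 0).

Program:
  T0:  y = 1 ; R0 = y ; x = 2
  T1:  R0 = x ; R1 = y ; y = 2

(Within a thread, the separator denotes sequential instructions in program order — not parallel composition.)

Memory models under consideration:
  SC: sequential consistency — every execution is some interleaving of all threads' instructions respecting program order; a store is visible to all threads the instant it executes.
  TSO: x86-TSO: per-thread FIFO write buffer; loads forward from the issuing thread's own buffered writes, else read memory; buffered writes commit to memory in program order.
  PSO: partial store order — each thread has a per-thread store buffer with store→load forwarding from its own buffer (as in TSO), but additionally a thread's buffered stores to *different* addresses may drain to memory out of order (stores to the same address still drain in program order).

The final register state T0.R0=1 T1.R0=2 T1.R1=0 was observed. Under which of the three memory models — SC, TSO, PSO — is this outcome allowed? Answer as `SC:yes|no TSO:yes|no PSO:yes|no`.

SC:no TSO:no PSO:yes

outcome vector order: (T0.R0,T1.R0,T1.R1)
under SC → 1/0/0, 1/0/1, 1/2/1, 2/0/0, 2/0/1
under TSO → 1/0/0, 1/0/1, 1/2/1, 2/0/0, 2/0/1
under PSO → 1/0/0, 1/0/1, 1/2/0, 1/2/1, 2/0/0, 2/0/1
target 1/2/0 ∈ {PSO}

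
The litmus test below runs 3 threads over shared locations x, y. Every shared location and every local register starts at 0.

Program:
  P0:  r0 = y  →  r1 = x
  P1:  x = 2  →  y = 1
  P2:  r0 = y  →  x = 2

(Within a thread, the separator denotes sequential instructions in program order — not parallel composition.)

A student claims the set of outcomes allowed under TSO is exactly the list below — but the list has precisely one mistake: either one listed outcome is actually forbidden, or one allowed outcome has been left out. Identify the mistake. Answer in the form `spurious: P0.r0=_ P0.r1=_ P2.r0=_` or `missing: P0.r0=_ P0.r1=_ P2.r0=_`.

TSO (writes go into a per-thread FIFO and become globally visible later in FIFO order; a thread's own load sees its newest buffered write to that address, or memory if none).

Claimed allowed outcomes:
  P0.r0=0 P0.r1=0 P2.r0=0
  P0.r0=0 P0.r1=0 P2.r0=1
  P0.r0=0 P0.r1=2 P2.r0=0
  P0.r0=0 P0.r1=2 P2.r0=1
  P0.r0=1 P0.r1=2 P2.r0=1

missing: P0.r0=1 P0.r1=2 P2.r0=0

outcome vector order: (P0.r0,P0.r1,P2.r0)
TSO: 6 outcomes — {<0 0 0>, <0 0 1>, <0 2 0>, <0 2 1>, <1 2 0>, <1 2 1>}
TSO∖claimed = {<1 2 0>}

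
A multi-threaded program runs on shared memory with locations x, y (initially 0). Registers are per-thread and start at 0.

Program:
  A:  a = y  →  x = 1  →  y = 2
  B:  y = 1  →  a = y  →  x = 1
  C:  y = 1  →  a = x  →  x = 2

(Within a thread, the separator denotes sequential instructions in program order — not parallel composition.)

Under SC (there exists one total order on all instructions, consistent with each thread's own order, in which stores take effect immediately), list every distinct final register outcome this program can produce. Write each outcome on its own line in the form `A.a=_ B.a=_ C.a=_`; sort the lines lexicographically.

A.a=0 B.a=1 C.a=0
A.a=0 B.a=1 C.a=1
A.a=0 B.a=2 C.a=0
A.a=0 B.a=2 C.a=1
A.a=1 B.a=1 C.a=0
A.a=1 B.a=1 C.a=1
A.a=1 B.a=2 C.a=0
A.a=1 B.a=2 C.a=1

outcome vector order: (A.a,B.a,C.a)
|SC outcomes| = 8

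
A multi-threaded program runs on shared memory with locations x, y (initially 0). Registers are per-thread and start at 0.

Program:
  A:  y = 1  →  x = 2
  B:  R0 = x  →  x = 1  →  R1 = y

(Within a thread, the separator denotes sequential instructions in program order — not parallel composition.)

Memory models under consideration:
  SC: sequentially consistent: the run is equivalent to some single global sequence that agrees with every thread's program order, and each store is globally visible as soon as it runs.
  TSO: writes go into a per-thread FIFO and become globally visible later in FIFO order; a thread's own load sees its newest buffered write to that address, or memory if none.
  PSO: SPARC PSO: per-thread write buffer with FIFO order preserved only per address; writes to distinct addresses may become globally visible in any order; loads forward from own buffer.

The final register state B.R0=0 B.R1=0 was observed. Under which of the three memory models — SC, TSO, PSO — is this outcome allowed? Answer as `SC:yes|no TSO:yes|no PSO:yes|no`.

outcome vector order: (B.R0,B.R1)
under SC → 0/0 0/1 2/1
under TSO → 0/0 0/1 2/1
under PSO → 0/0 0/1 2/0 2/1
target 0/0 ∈ {SC,TSO,PSO}

SC:yes TSO:yes PSO:yes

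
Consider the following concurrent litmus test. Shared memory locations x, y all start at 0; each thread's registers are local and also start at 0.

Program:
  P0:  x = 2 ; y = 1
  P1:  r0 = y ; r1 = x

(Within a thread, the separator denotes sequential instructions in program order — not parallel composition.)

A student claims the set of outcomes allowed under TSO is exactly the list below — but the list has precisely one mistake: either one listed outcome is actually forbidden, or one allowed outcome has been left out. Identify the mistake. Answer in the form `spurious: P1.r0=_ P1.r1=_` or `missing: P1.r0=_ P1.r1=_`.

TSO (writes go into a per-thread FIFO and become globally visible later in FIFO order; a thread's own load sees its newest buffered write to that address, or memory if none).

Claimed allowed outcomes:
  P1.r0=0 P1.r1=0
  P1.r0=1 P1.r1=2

outcome vector order: (P1.r0,P1.r1)
under TSO → 0/0; 0/2; 1/2
TSO∖claimed = {0/2}

missing: P1.r0=0 P1.r1=2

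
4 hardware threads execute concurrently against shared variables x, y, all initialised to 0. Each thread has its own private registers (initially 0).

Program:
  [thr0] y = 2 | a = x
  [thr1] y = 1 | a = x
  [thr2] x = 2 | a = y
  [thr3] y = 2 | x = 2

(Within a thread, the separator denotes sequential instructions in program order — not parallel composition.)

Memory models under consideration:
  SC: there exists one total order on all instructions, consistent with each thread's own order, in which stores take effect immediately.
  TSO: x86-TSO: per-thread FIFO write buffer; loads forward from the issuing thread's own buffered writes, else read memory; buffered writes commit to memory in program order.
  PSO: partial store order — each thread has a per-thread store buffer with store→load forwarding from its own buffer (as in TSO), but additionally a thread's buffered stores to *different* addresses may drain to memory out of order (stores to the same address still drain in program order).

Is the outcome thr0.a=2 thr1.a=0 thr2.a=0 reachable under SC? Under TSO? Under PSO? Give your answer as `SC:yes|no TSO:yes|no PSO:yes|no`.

SC:no TSO:yes PSO:yes

outcome vector order: (thr0.a,thr1.a,thr2.a)
[SC] allowed = {(0,0,1); (0,0,2); (0,2,1); (0,2,2); (2,0,1); (2,0,2); (2,2,0); (2,2,1); (2,2,2)}
[TSO] allowed = {(0,0,0); (0,0,1); (0,0,2); (0,2,0); (0,2,1); (0,2,2); (2,0,0); (2,0,1); (2,0,2); (2,2,0); (2,2,1); (2,2,2)}
[PSO] allowed = {(0,0,0); (0,0,1); (0,0,2); (0,2,0); (0,2,1); (0,2,2); (2,0,0); (2,0,1); (2,0,2); (2,2,0); (2,2,1); (2,2,2)}
target (2,0,0) ∈ {TSO,PSO}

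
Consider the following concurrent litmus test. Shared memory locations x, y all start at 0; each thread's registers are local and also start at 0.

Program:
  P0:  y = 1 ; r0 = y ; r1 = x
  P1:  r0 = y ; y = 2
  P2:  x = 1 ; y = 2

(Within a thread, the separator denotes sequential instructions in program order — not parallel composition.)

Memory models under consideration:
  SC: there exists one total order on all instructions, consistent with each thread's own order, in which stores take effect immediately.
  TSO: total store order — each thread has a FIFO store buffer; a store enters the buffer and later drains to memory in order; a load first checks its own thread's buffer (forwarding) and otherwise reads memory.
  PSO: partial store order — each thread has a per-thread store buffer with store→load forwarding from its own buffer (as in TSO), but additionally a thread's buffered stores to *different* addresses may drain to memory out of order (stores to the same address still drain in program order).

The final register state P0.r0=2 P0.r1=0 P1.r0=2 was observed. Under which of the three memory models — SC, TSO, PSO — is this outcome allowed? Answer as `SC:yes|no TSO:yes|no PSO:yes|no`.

SC:no TSO:no PSO:yes

outcome vector order: (P0.r0,P0.r1,P1.r0)
under SC → <1 0 0>; <1 0 1>; <1 0 2>; <1 1 0>; <1 1 1>; <1 1 2>; <2 0 0>; <2 0 1>; <2 1 0>; <2 1 1>; <2 1 2>
under TSO → <1 0 0>; <1 0 1>; <1 0 2>; <1 1 0>; <1 1 1>; <1 1 2>; <2 0 0>; <2 0 1>; <2 1 0>; <2 1 1>; <2 1 2>
under PSO → <1 0 0>; <1 0 1>; <1 0 2>; <1 1 0>; <1 1 1>; <1 1 2>; <2 0 0>; <2 0 1>; <2 0 2>; <2 1 0>; <2 1 1>; <2 1 2>
target <2 0 2> ∈ {PSO}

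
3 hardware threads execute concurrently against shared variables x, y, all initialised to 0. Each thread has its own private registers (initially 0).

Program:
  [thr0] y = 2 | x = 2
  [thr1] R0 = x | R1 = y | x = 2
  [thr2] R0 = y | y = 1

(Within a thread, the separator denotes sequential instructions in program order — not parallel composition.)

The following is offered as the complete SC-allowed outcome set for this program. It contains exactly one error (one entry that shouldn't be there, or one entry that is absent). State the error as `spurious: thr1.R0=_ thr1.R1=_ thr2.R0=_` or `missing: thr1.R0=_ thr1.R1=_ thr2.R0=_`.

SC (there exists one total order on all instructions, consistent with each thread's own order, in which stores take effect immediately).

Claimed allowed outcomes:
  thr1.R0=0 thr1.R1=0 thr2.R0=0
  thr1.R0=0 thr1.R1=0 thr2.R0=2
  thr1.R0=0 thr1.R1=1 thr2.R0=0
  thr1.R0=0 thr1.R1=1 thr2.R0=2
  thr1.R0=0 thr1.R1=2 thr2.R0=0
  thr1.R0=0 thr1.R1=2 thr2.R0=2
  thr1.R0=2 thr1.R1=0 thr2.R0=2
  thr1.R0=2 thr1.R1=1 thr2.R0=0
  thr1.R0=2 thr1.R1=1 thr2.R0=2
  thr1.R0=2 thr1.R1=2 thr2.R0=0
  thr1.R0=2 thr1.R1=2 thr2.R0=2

spurious: thr1.R0=2 thr1.R1=0 thr2.R0=2

outcome vector order: (thr1.R0,thr1.R1,thr2.R0)
SC: 10 outcomes — {<0 0 0>; <0 0 2>; <0 1 0>; <0 1 2>; <0 2 0>; <0 2 2>; <2 1 0>; <2 1 2>; <2 2 0>; <2 2 2>}
claimed∖SC = {<2 0 2>}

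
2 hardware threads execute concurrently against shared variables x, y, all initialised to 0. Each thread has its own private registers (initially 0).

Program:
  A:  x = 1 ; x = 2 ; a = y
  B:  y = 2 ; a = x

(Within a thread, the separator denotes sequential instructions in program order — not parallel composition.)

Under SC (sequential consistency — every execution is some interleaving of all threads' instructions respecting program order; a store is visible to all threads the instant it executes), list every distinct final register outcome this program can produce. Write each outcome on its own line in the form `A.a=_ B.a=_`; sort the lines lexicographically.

outcome vector order: (A.a,B.a)
|SC outcomes| = 4

A.a=0 B.a=2
A.a=2 B.a=0
A.a=2 B.a=1
A.a=2 B.a=2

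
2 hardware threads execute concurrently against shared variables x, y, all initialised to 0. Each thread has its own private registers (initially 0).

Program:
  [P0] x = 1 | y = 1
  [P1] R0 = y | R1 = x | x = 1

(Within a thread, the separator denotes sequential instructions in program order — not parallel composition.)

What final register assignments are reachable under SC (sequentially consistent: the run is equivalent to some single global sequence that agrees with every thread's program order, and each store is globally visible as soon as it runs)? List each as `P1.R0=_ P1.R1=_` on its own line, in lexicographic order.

P1.R0=0 P1.R1=0
P1.R0=0 P1.R1=1
P1.R0=1 P1.R1=1

outcome vector order: (P1.R0,P1.R1)
|SC outcomes| = 3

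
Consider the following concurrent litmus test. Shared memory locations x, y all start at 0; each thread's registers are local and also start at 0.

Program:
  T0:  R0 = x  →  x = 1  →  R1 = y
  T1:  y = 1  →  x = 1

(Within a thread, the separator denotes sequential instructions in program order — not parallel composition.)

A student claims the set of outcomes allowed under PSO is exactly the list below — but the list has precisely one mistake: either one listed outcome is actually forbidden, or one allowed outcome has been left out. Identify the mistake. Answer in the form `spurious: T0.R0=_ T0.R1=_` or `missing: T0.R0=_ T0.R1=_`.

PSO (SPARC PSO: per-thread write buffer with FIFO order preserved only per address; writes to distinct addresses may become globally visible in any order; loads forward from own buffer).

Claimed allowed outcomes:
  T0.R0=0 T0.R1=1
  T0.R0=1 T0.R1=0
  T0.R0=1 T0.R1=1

outcome vector order: (T0.R0,T0.R1)
[PSO] allowed = {0/0; 0/1; 1/0; 1/1}
PSO∖claimed = {0/0}

missing: T0.R0=0 T0.R1=0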